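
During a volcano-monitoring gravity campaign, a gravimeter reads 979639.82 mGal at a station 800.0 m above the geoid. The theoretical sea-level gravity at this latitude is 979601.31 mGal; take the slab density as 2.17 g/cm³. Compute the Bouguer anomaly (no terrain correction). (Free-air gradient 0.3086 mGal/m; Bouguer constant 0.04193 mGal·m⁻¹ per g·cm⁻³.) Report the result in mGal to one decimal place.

Free-air correction = 0.3086 × 800.0 = 246.88 mGal
Free-air anomaly = 979639.82 − 979601.31 + (246.88) = 285.39 mGal
Bouguer slab correction = 0.04193 × 2.17 × 800.0 = 72.79 mGal
Simple Bouguer anomaly = 285.39 − (72.79) = 212.60 mGal

212.6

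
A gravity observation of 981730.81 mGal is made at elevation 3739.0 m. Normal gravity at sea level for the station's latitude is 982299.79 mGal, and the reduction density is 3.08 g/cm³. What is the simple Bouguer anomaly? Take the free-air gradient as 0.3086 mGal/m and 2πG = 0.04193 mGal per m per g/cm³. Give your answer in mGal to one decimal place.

102.0

Free-air correction = 0.3086 × 3739.0 = 1153.86 mGal
Free-air anomaly = 981730.81 − 982299.79 + (1153.86) = 584.88 mGal
Bouguer slab correction = 0.04193 × 3.08 × 3739.0 = 482.87 mGal
Simple Bouguer anomaly = 584.88 − (482.87) = 102.01 mGal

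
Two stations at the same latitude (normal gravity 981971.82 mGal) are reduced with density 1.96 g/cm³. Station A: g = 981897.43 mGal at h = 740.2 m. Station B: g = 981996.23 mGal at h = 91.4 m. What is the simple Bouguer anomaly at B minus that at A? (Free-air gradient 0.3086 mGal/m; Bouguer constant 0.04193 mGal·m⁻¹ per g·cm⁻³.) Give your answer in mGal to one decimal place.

-48.1

Δg_SB(A) = 981897.43 − 981971.82 + 0.3086×740.2 − 0.04193×1.96×740.2 = 93.20 mGal
Δg_SB(B) = 981996.23 − 981971.82 + 0.3086×91.4 − 0.04193×1.96×91.4 = 45.10 mGal
Difference = 45.10 − (93.20) = -48.10 mGal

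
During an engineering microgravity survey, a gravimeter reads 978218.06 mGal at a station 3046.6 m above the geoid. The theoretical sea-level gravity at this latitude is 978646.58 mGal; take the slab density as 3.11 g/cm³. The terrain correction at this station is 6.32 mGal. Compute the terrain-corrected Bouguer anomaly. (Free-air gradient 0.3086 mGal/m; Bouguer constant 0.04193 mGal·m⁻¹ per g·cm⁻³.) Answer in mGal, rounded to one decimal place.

Free-air correction = 0.3086 × 3046.6 = 940.18 mGal
Free-air anomaly = 978218.06 − 978646.58 + (940.18) = 511.66 mGal
Bouguer slab correction = 0.04193 × 3.11 × 3046.6 = 397.28 mGal
Simple Bouguer anomaly = 511.66 − (397.28) = 114.38 mGal
Complete Bouguer anomaly = 114.38 + 6.32 = 120.70 mGal

120.7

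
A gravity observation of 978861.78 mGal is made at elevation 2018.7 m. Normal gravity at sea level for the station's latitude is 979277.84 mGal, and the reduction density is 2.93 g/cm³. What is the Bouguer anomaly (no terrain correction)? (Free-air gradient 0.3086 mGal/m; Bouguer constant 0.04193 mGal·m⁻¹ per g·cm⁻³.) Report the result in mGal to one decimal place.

Free-air correction = 0.3086 × 2018.7 = 622.97 mGal
Free-air anomaly = 978861.78 − 979277.84 + (622.97) = 206.91 mGal
Bouguer slab correction = 0.04193 × 2.93 × 2018.7 = 248.01 mGal
Simple Bouguer anomaly = 206.91 − (248.01) = -41.10 mGal

-41.1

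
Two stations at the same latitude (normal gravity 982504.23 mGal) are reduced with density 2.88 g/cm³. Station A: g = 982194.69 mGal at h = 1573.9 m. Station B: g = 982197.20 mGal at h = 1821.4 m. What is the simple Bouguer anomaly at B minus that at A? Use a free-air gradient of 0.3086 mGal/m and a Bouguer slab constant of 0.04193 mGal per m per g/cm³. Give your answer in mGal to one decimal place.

49.0

Δg_SB(A) = 982194.69 − 982504.23 + 0.3086×1573.9 − 0.04193×2.88×1573.9 = -13.90 mGal
Δg_SB(B) = 982197.20 − 982504.23 + 0.3086×1821.4 − 0.04193×2.88×1821.4 = 35.10 mGal
Difference = 35.10 − (-13.90) = 49.00 mGal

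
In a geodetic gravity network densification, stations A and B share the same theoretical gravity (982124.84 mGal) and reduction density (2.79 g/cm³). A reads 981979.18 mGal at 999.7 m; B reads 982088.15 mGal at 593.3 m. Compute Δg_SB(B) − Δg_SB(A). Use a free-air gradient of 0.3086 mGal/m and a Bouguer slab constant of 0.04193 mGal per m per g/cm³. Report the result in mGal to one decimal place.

31.1

Δg_SB(A) = 981979.18 − 982124.84 + 0.3086×999.7 − 0.04193×2.79×999.7 = 45.90 mGal
Δg_SB(B) = 982088.15 − 982124.84 + 0.3086×593.3 − 0.04193×2.79×593.3 = 77.00 mGal
Difference = 77.00 − (45.90) = 31.10 mGal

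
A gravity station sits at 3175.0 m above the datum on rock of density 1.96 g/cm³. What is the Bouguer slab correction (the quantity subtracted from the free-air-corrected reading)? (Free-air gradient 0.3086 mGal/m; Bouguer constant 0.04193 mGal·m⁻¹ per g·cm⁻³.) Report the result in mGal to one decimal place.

260.9

Bouguer slab correction = 0.04193 × 1.96 × 3175.0 = 260.9 mGal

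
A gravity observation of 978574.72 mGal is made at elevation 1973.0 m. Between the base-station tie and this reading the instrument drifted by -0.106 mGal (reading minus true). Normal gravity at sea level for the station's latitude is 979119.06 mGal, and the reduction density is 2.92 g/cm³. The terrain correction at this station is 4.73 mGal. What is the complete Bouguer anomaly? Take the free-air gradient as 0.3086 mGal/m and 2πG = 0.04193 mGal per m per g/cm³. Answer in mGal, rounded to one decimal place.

Drift-corrected reading = 978574.72 − (-0.106) = 978574.826 mGal
Free-air correction = 0.3086 × 1973.0 = 608.87 mGal
Free-air anomaly = 978574.826 − 979119.06 + (608.87) = 64.636 mGal
Bouguer slab correction = 0.04193 × 2.92 × 1973.0 = 241.57 mGal
Simple Bouguer anomaly = 64.636 − (241.57) = -176.934 mGal
Complete Bouguer anomaly = -176.934 + 4.73 = -172.204 mGal

-172.2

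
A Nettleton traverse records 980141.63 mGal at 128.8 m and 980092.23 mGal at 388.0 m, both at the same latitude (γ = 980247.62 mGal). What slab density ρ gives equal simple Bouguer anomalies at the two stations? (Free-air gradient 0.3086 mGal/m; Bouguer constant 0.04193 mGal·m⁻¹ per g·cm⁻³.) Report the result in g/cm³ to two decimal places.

2.81

Δg_obs = 980092.23 − 980141.63 = -49.40 mGal over Δh = 388.0 − 128.8 = 259.2 m
Equal Bouguer anomalies ⇒ Δg_obs + (0.3086 − 0.04193ρ)·Δh = 0
0.3086 − 0.04193ρ = −Δg_obs/Δh = 0.19059
ρ = (0.3086 − 0.19059) / 0.04193 = 2.81 g/cm³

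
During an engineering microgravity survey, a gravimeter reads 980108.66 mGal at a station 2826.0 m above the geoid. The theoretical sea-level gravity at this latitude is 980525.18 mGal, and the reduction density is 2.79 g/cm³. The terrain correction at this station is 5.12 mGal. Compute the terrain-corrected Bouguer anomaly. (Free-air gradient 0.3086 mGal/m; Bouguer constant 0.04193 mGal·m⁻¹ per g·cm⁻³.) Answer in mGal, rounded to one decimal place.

Free-air correction = 0.3086 × 2826.0 = 872.10 mGal
Free-air anomaly = 980108.66 − 980525.18 + (872.10) = 455.58 mGal
Bouguer slab correction = 0.04193 × 2.79 × 2826.0 = 330.60 mGal
Simple Bouguer anomaly = 455.58 − (330.60) = 124.98 mGal
Complete Bouguer anomaly = 124.98 + 5.12 = 130.10 mGal

130.1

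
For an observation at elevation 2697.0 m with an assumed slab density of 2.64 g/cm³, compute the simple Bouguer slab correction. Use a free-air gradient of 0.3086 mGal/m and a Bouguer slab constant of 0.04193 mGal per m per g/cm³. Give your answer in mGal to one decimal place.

298.5

Bouguer slab correction = 0.04193 × 2.64 × 2697.0 = 298.5 mGal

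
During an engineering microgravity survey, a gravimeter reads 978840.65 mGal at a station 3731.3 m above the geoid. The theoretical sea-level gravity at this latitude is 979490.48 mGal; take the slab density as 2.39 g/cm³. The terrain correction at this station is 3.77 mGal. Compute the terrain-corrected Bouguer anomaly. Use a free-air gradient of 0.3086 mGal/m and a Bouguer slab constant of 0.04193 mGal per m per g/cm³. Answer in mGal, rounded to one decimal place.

131.5

Free-air correction = 0.3086 × 3731.3 = 1151.48 mGal
Free-air anomaly = 978840.65 − 979490.48 + (1151.48) = 501.65 mGal
Bouguer slab correction = 0.04193 × 2.39 × 3731.3 = 373.92 mGal
Simple Bouguer anomaly = 501.65 − (373.92) = 127.73 mGal
Complete Bouguer anomaly = 127.73 + 3.77 = 131.50 mGal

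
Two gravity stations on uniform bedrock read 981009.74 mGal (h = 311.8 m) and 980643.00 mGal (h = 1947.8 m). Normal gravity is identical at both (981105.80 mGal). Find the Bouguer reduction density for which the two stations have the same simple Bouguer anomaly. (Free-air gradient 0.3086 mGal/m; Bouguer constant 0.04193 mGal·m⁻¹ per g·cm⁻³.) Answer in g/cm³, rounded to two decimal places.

Δg_obs = 980643.00 − 981009.74 = -366.74 mGal over Δh = 1947.8 − 311.8 = 1636.0 m
Equal Bouguer anomalies ⇒ Δg_obs + (0.3086 − 0.04193ρ)·Δh = 0
0.3086 − 0.04193ρ = −Δg_obs/Δh = 0.22417
ρ = (0.3086 − 0.22417) / 0.04193 = 2.01 g/cm³

2.01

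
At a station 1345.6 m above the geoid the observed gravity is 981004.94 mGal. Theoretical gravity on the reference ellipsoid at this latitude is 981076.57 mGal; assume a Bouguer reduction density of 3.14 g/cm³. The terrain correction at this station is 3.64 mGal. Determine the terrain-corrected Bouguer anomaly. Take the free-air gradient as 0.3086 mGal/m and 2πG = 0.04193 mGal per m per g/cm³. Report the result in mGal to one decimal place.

Free-air correction = 0.3086 × 1345.6 = 415.25 mGal
Free-air anomaly = 981004.94 − 981076.57 + (415.25) = 343.62 mGal
Bouguer slab correction = 0.04193 × 3.14 × 1345.6 = 177.16 mGal
Simple Bouguer anomaly = 343.62 − (177.16) = 166.46 mGal
Complete Bouguer anomaly = 166.46 + 3.64 = 170.10 mGal

170.1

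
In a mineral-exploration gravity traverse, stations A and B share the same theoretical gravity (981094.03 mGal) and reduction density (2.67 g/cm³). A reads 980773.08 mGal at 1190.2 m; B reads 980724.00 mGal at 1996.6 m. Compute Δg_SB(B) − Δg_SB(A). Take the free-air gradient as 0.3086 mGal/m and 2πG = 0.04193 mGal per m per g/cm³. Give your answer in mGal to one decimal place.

109.5

Δg_SB(A) = 980773.08 − 981094.03 + 0.3086×1190.2 − 0.04193×2.67×1190.2 = -86.90 mGal
Δg_SB(B) = 980724.00 − 981094.03 + 0.3086×1996.6 − 0.04193×2.67×1996.6 = 22.60 mGal
Difference = 22.60 − (-86.90) = 109.50 mGal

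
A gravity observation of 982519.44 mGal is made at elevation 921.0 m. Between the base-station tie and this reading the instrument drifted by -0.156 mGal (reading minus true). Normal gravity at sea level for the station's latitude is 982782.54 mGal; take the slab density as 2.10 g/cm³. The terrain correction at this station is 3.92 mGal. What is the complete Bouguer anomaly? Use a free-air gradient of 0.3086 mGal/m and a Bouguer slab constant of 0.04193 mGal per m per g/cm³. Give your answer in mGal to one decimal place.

Drift-corrected reading = 982519.44 − (-0.156) = 982519.596 mGal
Free-air correction = 0.3086 × 921.0 = 284.22 mGal
Free-air anomaly = 982519.596 − 982782.54 + (284.22) = 21.276 mGal
Bouguer slab correction = 0.04193 × 2.10 × 921.0 = 81.10 mGal
Simple Bouguer anomaly = 21.276 − (81.10) = -59.824 mGal
Complete Bouguer anomaly = -59.824 + 3.92 = -55.904 mGal

-55.9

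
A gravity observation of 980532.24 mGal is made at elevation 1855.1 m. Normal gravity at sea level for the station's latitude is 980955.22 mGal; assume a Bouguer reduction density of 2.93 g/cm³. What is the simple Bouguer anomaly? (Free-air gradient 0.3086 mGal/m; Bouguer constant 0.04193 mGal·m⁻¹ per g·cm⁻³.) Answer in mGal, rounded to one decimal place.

Free-air correction = 0.3086 × 1855.1 = 572.48 mGal
Free-air anomaly = 980532.24 − 980955.22 + (572.48) = 149.50 mGal
Bouguer slab correction = 0.04193 × 2.93 × 1855.1 = 227.91 mGal
Simple Bouguer anomaly = 149.50 − (227.91) = -78.41 mGal

-78.4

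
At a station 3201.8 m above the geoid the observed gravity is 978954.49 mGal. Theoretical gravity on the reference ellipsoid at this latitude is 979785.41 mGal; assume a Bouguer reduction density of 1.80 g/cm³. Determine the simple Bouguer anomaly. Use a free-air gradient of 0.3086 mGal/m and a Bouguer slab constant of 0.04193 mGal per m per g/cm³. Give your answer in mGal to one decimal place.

Free-air correction = 0.3086 × 3201.8 = 988.08 mGal
Free-air anomaly = 978954.49 − 979785.41 + (988.08) = 157.16 mGal
Bouguer slab correction = 0.04193 × 1.80 × 3201.8 = 241.65 mGal
Simple Bouguer anomaly = 157.16 − (241.65) = -84.49 mGal

-84.5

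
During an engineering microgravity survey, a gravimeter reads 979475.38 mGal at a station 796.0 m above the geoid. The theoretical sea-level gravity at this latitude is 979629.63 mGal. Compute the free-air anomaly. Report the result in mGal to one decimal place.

91.4

Free-air correction = 0.3086 × 796.0 = 245.65 mGal
Free-air anomaly = 979475.38 − 979629.63 + (245.65) = 91.40 mGal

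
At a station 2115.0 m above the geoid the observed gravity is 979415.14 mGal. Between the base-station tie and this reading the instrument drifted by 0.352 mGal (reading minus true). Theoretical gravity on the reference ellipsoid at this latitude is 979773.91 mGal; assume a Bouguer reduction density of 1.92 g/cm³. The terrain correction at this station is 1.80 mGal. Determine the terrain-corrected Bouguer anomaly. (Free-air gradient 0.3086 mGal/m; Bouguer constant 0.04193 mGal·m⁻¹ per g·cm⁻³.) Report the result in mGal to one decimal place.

Drift-corrected reading = 979415.14 − (0.352) = 979414.788 mGal
Free-air correction = 0.3086 × 2115.0 = 652.69 mGal
Free-air anomaly = 979414.788 − 979773.91 + (652.69) = 293.568 mGal
Bouguer slab correction = 0.04193 × 1.92 × 2115.0 = 170.27 mGal
Simple Bouguer anomaly = 293.568 − (170.27) = 123.298 mGal
Complete Bouguer anomaly = 123.298 + 1.80 = 125.098 mGal

125.1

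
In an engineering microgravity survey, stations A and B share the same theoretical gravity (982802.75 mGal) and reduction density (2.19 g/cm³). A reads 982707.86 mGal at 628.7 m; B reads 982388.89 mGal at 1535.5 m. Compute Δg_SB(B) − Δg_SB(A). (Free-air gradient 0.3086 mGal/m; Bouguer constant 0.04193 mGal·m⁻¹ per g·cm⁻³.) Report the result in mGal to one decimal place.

-122.4

Δg_SB(A) = 982707.86 − 982802.75 + 0.3086×628.7 − 0.04193×2.19×628.7 = 41.40 mGal
Δg_SB(B) = 982388.89 − 982802.75 + 0.3086×1535.5 − 0.04193×2.19×1535.5 = -81.00 mGal
Difference = -81.00 − (41.40) = -122.40 mGal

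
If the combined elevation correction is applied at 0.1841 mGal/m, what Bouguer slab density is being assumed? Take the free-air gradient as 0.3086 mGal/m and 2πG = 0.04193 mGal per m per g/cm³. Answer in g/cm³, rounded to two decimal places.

2.97

0.1841 = 0.3086 − 0.04193 × ρ
ρ = (0.3086 − 0.1841) / 0.04193 = 2.97 g/cm³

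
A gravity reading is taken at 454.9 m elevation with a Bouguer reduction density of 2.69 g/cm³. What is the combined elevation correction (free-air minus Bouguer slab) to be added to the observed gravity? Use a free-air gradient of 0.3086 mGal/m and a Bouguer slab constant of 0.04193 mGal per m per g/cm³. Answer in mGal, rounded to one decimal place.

89.1

Combined gradient = 0.3086 − 0.04193 × 2.69 = 0.1958083 mGal/m
Combined elevation correction = 0.1958083 × 454.9 = 89.1 mGal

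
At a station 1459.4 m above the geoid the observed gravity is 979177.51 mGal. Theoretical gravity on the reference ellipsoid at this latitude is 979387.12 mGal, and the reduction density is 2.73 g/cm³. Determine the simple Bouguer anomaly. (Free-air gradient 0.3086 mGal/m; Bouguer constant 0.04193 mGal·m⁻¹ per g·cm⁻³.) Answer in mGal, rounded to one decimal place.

Free-air correction = 0.3086 × 1459.4 = 450.37 mGal
Free-air anomaly = 979177.51 − 979387.12 + (450.37) = 240.76 mGal
Bouguer slab correction = 0.04193 × 2.73 × 1459.4 = 167.06 mGal
Simple Bouguer anomaly = 240.76 − (167.06) = 73.70 mGal

73.7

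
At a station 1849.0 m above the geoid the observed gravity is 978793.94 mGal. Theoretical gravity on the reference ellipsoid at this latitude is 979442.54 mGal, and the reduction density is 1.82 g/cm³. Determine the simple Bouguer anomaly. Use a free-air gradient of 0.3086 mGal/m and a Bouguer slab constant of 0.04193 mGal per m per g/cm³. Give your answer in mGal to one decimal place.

Free-air correction = 0.3086 × 1849.0 = 570.60 mGal
Free-air anomaly = 978793.94 − 979442.54 + (570.60) = -78.00 mGal
Bouguer slab correction = 0.04193 × 1.82 × 1849.0 = 141.10 mGal
Simple Bouguer anomaly = -78.00 − (141.10) = -219.10 mGal

-219.1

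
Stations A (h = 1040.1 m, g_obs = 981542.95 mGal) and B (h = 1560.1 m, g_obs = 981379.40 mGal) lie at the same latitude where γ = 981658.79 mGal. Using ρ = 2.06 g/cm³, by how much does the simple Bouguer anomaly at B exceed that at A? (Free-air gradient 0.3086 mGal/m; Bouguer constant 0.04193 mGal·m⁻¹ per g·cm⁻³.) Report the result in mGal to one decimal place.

Δg_SB(A) = 981542.95 − 981658.79 + 0.3086×1040.1 − 0.04193×2.06×1040.1 = 115.30 mGal
Δg_SB(B) = 981379.40 − 981658.79 + 0.3086×1560.1 − 0.04193×2.06×1560.1 = 67.30 mGal
Difference = 67.30 − (115.30) = -48.00 mGal

-48.0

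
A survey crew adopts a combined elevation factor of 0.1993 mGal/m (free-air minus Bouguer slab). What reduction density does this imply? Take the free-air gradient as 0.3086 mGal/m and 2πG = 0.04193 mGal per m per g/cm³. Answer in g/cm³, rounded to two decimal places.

0.1993 = 0.3086 − 0.04193 × ρ
ρ = (0.3086 − 0.1993) / 0.04193 = 2.61 g/cm³

2.61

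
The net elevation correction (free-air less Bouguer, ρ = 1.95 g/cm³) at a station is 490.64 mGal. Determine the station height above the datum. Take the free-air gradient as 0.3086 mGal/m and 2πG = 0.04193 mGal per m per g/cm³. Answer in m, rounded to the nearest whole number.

Combined gradient = 0.3086 − 0.04193 × 1.95 = 0.2268365 mGal/m
h = 490.64 / 0.2268365 = 2162.97 m

2163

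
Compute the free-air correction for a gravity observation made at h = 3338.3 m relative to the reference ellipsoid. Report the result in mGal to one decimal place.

1030.2

Free-air correction = 0.3086 × 3338.3 = 1030.2 mGal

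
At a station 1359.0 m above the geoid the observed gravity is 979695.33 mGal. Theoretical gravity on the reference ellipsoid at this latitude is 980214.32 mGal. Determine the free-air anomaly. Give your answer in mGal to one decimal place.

-99.6

Free-air correction = 0.3086 × 1359.0 = 419.39 mGal
Free-air anomaly = 979695.33 − 980214.32 + (419.39) = -99.60 mGal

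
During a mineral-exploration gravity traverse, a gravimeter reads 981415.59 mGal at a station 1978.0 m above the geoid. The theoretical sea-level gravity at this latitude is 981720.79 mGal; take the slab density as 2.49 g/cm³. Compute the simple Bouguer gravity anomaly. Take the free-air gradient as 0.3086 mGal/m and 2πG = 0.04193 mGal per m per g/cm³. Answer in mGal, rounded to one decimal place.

98.7

Free-air correction = 0.3086 × 1978.0 = 610.41 mGal
Free-air anomaly = 981415.59 − 981720.79 + (610.41) = 305.21 mGal
Bouguer slab correction = 0.04193 × 2.49 × 1978.0 = 206.51 mGal
Simple Bouguer anomaly = 305.21 − (206.51) = 98.70 mGal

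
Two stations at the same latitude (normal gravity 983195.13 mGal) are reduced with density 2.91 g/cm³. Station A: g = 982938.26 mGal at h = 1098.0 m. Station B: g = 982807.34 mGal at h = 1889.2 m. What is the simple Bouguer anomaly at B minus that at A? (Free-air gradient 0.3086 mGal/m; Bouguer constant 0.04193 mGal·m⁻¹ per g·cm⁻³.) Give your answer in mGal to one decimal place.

16.7

Δg_SB(A) = 982938.26 − 983195.13 + 0.3086×1098.0 − 0.04193×2.91×1098.0 = -52.00 mGal
Δg_SB(B) = 982807.34 − 983195.13 + 0.3086×1889.2 − 0.04193×2.91×1889.2 = -35.30 mGal
Difference = -35.30 − (-52.00) = 16.70 mGal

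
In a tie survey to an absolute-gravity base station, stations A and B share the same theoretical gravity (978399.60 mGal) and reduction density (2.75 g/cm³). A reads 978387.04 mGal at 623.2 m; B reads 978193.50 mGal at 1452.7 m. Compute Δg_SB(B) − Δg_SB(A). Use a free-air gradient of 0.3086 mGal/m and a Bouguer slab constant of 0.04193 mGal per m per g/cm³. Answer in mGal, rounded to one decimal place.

Δg_SB(A) = 978387.04 − 978399.60 + 0.3086×623.2 − 0.04193×2.75×623.2 = 107.90 mGal
Δg_SB(B) = 978193.50 − 978399.60 + 0.3086×1452.7 − 0.04193×2.75×1452.7 = 74.70 mGal
Difference = 74.70 − (107.90) = -33.20 mGal

-33.2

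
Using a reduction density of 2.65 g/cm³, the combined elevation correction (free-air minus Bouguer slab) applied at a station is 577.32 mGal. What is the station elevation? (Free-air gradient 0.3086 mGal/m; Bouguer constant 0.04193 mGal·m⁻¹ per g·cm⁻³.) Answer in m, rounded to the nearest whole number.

2923

Combined gradient = 0.3086 − 0.04193 × 2.65 = 0.1974855 mGal/m
h = 577.32 / 0.1974855 = 2923.35 m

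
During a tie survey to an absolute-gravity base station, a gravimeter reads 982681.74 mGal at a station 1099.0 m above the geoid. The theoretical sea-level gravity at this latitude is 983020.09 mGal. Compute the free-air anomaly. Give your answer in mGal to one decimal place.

Free-air correction = 0.3086 × 1099.0 = 339.15 mGal
Free-air anomaly = 982681.74 − 983020.09 + (339.15) = 0.80 mGal

0.8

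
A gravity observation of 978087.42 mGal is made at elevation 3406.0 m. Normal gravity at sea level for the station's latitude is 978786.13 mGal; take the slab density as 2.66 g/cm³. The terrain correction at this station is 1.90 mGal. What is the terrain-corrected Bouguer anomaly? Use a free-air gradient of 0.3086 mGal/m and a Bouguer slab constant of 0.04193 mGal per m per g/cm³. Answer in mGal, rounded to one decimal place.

Free-air correction = 0.3086 × 3406.0 = 1051.09 mGal
Free-air anomaly = 978087.42 − 978786.13 + (1051.09) = 352.38 mGal
Bouguer slab correction = 0.04193 × 2.66 × 3406.0 = 379.88 mGal
Simple Bouguer anomaly = 352.38 − (379.88) = -27.50 mGal
Complete Bouguer anomaly = -27.50 + 1.90 = -25.60 mGal

-25.6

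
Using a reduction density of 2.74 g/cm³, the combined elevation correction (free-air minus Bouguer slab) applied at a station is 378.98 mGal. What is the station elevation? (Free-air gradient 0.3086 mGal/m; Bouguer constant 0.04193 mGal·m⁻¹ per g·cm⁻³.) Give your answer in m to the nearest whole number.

Combined gradient = 0.3086 − 0.04193 × 2.74 = 0.1937118 mGal/m
h = 378.98 / 0.1937118 = 1956.41 m

1956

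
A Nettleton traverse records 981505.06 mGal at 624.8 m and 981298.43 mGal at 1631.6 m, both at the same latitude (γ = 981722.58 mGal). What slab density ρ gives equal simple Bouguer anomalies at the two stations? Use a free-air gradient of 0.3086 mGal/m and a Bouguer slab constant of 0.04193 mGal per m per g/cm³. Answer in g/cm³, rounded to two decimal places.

Δg_obs = 981298.43 − 981505.06 = -206.63 mGal over Δh = 1631.6 − 624.8 = 1006.8 m
Equal Bouguer anomalies ⇒ Δg_obs + (0.3086 − 0.04193ρ)·Δh = 0
0.3086 − 0.04193ρ = −Δg_obs/Δh = 0.20523
ρ = (0.3086 − 0.20523) / 0.04193 = 2.47 g/cm³

2.47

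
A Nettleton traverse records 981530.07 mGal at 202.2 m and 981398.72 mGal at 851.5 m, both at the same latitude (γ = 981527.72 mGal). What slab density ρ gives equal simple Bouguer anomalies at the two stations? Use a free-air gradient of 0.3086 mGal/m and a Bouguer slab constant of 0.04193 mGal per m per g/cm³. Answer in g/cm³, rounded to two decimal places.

Δg_obs = 981398.72 − 981530.07 = -131.35 mGal over Δh = 851.5 − 202.2 = 649.3 m
Equal Bouguer anomalies ⇒ Δg_obs + (0.3086 − 0.04193ρ)·Δh = 0
0.3086 − 0.04193ρ = −Δg_obs/Δh = 0.20229
ρ = (0.3086 − 0.20229) / 0.04193 = 2.54 g/cm³

2.54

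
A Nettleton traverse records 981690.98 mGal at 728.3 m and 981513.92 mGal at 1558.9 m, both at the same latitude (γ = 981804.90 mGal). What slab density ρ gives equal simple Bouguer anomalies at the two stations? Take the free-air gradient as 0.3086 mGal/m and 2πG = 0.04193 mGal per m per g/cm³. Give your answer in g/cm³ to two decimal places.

Δg_obs = 981513.92 − 981690.98 = -177.06 mGal over Δh = 1558.9 − 728.3 = 830.6 m
Equal Bouguer anomalies ⇒ Δg_obs + (0.3086 − 0.04193ρ)·Δh = 0
0.3086 − 0.04193ρ = −Δg_obs/Δh = 0.21317
ρ = (0.3086 − 0.21317) / 0.04193 = 2.28 g/cm³

2.28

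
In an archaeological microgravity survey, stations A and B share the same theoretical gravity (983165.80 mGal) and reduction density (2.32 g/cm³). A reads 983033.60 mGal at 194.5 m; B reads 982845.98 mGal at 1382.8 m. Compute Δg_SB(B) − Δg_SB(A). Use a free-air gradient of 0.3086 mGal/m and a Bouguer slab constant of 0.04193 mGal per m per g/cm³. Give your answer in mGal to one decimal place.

63.5

Δg_SB(A) = 983033.60 − 983165.80 + 0.3086×194.5 − 0.04193×2.32×194.5 = -91.10 mGal
Δg_SB(B) = 982845.98 − 983165.80 + 0.3086×1382.8 − 0.04193×2.32×1382.8 = -27.60 mGal
Difference = -27.60 − (-91.10) = 63.50 mGal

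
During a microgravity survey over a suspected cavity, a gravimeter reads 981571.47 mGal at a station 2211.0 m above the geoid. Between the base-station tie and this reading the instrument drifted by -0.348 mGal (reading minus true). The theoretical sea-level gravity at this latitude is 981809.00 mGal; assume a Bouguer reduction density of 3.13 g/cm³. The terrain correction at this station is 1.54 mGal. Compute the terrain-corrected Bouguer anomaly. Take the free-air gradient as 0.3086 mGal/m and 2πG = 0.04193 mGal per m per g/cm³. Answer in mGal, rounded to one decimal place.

Drift-corrected reading = 981571.47 − (-0.348) = 981571.818 mGal
Free-air correction = 0.3086 × 2211.0 = 682.31 mGal
Free-air anomaly = 981571.818 − 981809.00 + (682.31) = 445.128 mGal
Bouguer slab correction = 0.04193 × 3.13 × 2211.0 = 290.17 mGal
Simple Bouguer anomaly = 445.128 − (290.17) = 154.958 mGal
Complete Bouguer anomaly = 154.958 + 1.54 = 156.498 mGal

156.5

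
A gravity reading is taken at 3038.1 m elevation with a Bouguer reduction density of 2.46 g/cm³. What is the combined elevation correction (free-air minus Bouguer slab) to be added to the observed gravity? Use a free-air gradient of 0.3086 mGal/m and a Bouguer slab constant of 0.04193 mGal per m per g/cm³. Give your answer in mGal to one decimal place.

Combined gradient = 0.3086 − 0.04193 × 2.46 = 0.2054522 mGal/m
Combined elevation correction = 0.2054522 × 3038.1 = 624.2 mGal

624.2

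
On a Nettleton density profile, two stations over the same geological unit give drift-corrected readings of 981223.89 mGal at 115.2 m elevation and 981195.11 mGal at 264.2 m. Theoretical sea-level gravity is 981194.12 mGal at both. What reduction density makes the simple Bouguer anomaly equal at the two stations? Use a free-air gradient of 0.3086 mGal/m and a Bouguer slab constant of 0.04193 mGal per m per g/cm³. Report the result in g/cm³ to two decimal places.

2.75

Δg_obs = 981195.11 − 981223.89 = -28.78 mGal over Δh = 264.2 − 115.2 = 149.0 m
Equal Bouguer anomalies ⇒ Δg_obs + (0.3086 − 0.04193ρ)·Δh = 0
0.3086 − 0.04193ρ = −Δg_obs/Δh = 0.19315
ρ = (0.3086 − 0.19315) / 0.04193 = 2.75 g/cm³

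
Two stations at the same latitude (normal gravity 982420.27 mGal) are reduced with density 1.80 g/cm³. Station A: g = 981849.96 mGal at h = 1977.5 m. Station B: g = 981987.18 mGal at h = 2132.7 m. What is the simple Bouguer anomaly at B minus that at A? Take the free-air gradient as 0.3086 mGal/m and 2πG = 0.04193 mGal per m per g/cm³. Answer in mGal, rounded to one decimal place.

173.4

Δg_SB(A) = 981849.96 − 982420.27 + 0.3086×1977.5 − 0.04193×1.80×1977.5 = -109.30 mGal
Δg_SB(B) = 981987.18 − 982420.27 + 0.3086×2132.7 − 0.04193×1.80×2132.7 = 64.10 mGal
Difference = 64.10 − (-109.30) = 173.40 mGal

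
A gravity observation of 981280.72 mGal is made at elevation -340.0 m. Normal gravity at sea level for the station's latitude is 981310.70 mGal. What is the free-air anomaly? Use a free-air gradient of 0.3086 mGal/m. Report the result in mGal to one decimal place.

Free-air correction = 0.3086 × -340.0 = -104.92 mGal
Free-air anomaly = 981280.72 − 981310.70 + (-104.92) = -134.90 mGal

-134.9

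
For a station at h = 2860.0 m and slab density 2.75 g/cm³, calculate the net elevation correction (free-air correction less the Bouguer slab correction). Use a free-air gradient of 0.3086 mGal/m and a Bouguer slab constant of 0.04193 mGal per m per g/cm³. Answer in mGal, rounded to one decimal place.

552.8

Combined gradient = 0.3086 − 0.04193 × 2.75 = 0.1932925 mGal/m
Combined elevation correction = 0.1932925 × 2860.0 = 552.8 mGal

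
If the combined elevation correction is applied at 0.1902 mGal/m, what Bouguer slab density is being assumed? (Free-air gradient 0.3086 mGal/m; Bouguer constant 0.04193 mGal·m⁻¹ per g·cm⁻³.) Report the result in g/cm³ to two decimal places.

2.82

0.1902 = 0.3086 − 0.04193 × ρ
ρ = (0.3086 − 0.1902) / 0.04193 = 2.82 g/cm³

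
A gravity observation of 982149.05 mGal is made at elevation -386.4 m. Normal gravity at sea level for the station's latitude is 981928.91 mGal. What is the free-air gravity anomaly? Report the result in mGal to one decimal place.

Free-air correction = 0.3086 × -386.4 = -119.24 mGal
Free-air anomaly = 982149.05 − 981928.91 + (-119.24) = 100.90 mGal

100.9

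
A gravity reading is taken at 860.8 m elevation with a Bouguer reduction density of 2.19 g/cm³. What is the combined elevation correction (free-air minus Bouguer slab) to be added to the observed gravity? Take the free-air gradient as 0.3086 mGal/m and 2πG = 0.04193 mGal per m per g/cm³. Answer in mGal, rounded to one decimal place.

186.6

Combined gradient = 0.3086 − 0.04193 × 2.19 = 0.2167733 mGal/m
Combined elevation correction = 0.2167733 × 860.8 = 186.6 mGal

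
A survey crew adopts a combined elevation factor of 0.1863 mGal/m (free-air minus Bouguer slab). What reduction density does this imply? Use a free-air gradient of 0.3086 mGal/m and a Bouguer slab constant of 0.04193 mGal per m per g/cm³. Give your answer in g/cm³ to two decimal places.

2.92

0.1863 = 0.3086 − 0.04193 × ρ
ρ = (0.3086 − 0.1863) / 0.04193 = 2.92 g/cm³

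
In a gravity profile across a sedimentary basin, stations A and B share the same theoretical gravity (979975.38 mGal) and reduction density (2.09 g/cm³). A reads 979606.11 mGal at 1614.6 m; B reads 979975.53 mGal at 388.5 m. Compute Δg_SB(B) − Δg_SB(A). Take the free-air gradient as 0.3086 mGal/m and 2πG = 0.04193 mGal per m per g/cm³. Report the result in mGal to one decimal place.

98.5

Δg_SB(A) = 979606.11 − 979975.38 + 0.3086×1614.6 − 0.04193×2.09×1614.6 = -12.50 mGal
Δg_SB(B) = 979975.53 − 979975.38 + 0.3086×388.5 − 0.04193×2.09×388.5 = 86.00 mGal
Difference = 86.00 − (-12.50) = 98.50 mGal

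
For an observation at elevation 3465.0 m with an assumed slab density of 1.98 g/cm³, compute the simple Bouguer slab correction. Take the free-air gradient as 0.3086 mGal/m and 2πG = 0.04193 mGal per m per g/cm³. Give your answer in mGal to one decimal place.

Bouguer slab correction = 0.04193 × 1.98 × 3465.0 = 287.7 mGal

287.7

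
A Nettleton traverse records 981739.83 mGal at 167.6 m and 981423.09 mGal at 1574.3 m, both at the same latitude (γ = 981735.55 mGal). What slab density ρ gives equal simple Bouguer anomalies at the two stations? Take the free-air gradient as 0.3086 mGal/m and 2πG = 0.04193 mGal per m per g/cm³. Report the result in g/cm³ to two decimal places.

1.99

Δg_obs = 981423.09 − 981739.83 = -316.74 mGal over Δh = 1574.3 − 167.6 = 1406.7 m
Equal Bouguer anomalies ⇒ Δg_obs + (0.3086 − 0.04193ρ)·Δh = 0
0.3086 − 0.04193ρ = −Δg_obs/Δh = 0.22517
ρ = (0.3086 − 0.22517) / 0.04193 = 1.99 g/cm³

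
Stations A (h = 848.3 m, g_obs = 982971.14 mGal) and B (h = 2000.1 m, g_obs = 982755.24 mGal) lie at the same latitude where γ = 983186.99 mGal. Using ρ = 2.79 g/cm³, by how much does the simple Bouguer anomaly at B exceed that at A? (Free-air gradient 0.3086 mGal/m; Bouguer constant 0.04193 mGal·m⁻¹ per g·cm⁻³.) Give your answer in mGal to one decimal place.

4.8

Δg_SB(A) = 982971.14 − 983186.99 + 0.3086×848.3 − 0.04193×2.79×848.3 = -53.30 mGal
Δg_SB(B) = 982755.24 − 983186.99 + 0.3086×2000.1 − 0.04193×2.79×2000.1 = -48.50 mGal
Difference = -48.50 − (-53.30) = 4.80 mGal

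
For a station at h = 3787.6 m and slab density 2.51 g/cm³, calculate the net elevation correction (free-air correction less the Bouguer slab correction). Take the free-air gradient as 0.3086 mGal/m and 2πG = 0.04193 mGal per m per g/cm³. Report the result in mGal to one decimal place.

770.2

Combined gradient = 0.3086 − 0.04193 × 2.51 = 0.2033557 mGal/m
Combined elevation correction = 0.2033557 × 3787.6 = 770.2 mGal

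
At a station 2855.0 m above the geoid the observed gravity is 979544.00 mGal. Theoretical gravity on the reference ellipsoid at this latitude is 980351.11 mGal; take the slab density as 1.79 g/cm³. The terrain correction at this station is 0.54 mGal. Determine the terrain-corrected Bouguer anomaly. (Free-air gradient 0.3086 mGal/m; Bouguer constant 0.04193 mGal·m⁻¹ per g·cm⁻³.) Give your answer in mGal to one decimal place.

Free-air correction = 0.3086 × 2855.0 = 881.05 mGal
Free-air anomaly = 979544.00 − 980351.11 + (881.05) = 73.94 mGal
Bouguer slab correction = 0.04193 × 1.79 × 2855.0 = 214.28 mGal
Simple Bouguer anomaly = 73.94 − (214.28) = -140.34 mGal
Complete Bouguer anomaly = -140.34 + 0.54 = -139.80 mGal

-139.8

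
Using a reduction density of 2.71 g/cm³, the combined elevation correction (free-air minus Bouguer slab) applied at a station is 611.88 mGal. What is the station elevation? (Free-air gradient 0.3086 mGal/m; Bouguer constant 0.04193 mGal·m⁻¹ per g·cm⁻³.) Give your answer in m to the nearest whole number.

Combined gradient = 0.3086 − 0.04193 × 2.71 = 0.1949697 mGal/m
h = 611.88 / 0.1949697 = 3138.33 m

3138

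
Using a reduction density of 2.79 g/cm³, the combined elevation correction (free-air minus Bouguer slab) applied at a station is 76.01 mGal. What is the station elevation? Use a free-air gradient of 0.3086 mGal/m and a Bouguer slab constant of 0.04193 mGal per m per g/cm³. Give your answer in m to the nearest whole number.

Combined gradient = 0.3086 − 0.04193 × 2.79 = 0.1916153 mGal/m
h = 76.01 / 0.1916153 = 396.68 m

397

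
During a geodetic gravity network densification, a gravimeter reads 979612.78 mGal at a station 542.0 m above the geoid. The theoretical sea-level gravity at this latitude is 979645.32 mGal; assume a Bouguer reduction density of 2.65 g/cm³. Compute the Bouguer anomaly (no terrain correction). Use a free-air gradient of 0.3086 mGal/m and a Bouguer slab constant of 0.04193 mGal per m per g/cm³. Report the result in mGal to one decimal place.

Free-air correction = 0.3086 × 542.0 = 167.26 mGal
Free-air anomaly = 979612.78 − 979645.32 + (167.26) = 134.72 mGal
Bouguer slab correction = 0.04193 × 2.65 × 542.0 = 60.22 mGal
Simple Bouguer anomaly = 134.72 − (60.22) = 74.50 mGal

74.5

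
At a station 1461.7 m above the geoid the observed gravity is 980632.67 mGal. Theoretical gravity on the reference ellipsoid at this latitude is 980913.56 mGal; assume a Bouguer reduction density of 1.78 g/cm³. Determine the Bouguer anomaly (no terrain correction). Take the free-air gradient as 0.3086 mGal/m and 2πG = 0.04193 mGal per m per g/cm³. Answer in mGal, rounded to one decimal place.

Free-air correction = 0.3086 × 1461.7 = 451.08 mGal
Free-air anomaly = 980632.67 − 980913.56 + (451.08) = 170.19 mGal
Bouguer slab correction = 0.04193 × 1.78 × 1461.7 = 109.09 mGal
Simple Bouguer anomaly = 170.19 − (109.09) = 61.10 mGal

61.1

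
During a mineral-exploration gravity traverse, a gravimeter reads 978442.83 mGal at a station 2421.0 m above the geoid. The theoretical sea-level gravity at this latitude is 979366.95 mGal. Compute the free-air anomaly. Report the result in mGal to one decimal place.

-177.0

Free-air correction = 0.3086 × 2421.0 = 747.12 mGal
Free-air anomaly = 978442.83 − 979366.95 + (747.12) = -177.00 mGal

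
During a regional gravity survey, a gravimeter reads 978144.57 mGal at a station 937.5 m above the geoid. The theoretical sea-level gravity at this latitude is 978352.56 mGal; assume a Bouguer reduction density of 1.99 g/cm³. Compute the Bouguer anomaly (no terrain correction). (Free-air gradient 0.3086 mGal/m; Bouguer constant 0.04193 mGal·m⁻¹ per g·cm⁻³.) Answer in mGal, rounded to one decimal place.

Free-air correction = 0.3086 × 937.5 = 289.31 mGal
Free-air anomaly = 978144.57 − 978352.56 + (289.31) = 81.32 mGal
Bouguer slab correction = 0.04193 × 1.99 × 937.5 = 78.23 mGal
Simple Bouguer anomaly = 81.32 − (78.23) = 3.09 mGal

3.1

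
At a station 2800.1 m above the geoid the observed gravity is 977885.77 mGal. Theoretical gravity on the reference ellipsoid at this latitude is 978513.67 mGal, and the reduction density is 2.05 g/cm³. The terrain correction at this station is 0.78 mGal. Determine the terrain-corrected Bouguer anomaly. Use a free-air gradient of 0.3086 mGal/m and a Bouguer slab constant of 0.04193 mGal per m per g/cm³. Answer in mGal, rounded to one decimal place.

Free-air correction = 0.3086 × 2800.1 = 864.11 mGal
Free-air anomaly = 977885.77 − 978513.67 + (864.11) = 236.21 mGal
Bouguer slab correction = 0.04193 × 2.05 × 2800.1 = 240.69 mGal
Simple Bouguer anomaly = 236.21 − (240.69) = -4.48 mGal
Complete Bouguer anomaly = -4.48 + 0.78 = -3.70 mGal

-3.7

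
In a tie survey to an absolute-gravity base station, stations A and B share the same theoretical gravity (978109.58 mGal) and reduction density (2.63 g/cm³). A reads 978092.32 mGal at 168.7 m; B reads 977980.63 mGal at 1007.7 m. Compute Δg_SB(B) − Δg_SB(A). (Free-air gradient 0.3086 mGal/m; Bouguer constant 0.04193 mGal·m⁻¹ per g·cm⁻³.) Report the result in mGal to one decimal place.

54.7

Δg_SB(A) = 978092.32 − 978109.58 + 0.3086×168.7 − 0.04193×2.63×168.7 = 16.20 mGal
Δg_SB(B) = 977980.63 − 978109.58 + 0.3086×1007.7 − 0.04193×2.63×1007.7 = 70.90 mGal
Difference = 70.90 − (16.20) = 54.70 mGal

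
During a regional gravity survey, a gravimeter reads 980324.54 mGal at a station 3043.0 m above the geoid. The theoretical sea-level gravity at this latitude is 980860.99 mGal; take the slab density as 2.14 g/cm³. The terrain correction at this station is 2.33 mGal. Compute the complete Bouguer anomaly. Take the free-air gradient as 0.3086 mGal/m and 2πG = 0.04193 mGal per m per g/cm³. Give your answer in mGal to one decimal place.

131.9

Free-air correction = 0.3086 × 3043.0 = 939.07 mGal
Free-air anomaly = 980324.54 − 980860.99 + (939.07) = 402.62 mGal
Bouguer slab correction = 0.04193 × 2.14 × 3043.0 = 273.05 mGal
Simple Bouguer anomaly = 402.62 − (273.05) = 129.57 mGal
Complete Bouguer anomaly = 129.57 + 2.33 = 131.90 mGal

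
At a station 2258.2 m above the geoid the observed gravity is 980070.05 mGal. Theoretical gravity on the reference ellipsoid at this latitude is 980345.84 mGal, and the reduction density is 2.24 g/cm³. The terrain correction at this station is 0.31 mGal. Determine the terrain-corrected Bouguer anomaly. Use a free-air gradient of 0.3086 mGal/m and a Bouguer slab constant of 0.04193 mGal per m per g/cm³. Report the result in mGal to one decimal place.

209.3

Free-air correction = 0.3086 × 2258.2 = 696.88 mGal
Free-air anomaly = 980070.05 − 980345.84 + (696.88) = 421.09 mGal
Bouguer slab correction = 0.04193 × 2.24 × 2258.2 = 212.10 mGal
Simple Bouguer anomaly = 421.09 − (212.10) = 208.99 mGal
Complete Bouguer anomaly = 208.99 + 0.31 = 209.30 mGal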